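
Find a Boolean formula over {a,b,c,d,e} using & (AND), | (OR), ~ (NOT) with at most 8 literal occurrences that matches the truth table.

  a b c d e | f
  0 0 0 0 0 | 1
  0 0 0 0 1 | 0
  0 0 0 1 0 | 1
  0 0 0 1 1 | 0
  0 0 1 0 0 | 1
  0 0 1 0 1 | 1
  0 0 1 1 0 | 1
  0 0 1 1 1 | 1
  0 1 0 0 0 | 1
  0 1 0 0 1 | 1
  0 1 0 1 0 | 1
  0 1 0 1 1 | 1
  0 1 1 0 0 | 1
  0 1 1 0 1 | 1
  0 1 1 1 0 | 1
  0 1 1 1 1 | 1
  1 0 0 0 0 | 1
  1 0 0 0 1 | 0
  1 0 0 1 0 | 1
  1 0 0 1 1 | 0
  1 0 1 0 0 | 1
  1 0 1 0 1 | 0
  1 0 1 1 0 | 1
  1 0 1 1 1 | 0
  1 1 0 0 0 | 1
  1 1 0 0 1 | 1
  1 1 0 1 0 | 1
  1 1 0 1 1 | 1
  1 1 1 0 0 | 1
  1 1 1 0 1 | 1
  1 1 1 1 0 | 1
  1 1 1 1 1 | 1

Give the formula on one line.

((~a & (~e | c)) | (b | ~e))

  ~a = 11111111111111110000000000000000
  ~e = 10101010101010101010101010101010
  (~e | c) = 10101111101011111010111110101111
  (~a & (~e | c)) = 10101111101011110000000000000000
  (b | ~e) = 10101010111111111010101011111111
  ((~a & (~e | c)) | (b | ~e)) = 10101111111111111010101011111111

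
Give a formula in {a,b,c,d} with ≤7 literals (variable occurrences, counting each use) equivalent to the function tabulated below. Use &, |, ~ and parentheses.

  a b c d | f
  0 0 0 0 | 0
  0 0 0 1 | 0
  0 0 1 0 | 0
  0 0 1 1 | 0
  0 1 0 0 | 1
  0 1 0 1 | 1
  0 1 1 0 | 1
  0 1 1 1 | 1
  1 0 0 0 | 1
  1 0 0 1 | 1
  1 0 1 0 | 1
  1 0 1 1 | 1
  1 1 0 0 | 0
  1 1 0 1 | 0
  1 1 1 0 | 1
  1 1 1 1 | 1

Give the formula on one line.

  ~b = 1111000011110000
  (a & ~b) = 0000000011110000
  ~a = 1111111100000000
  (c | ~a) = 1111111100110011
  ((c | ~a) & b) = 0000111100000011
  ((a & ~b) | ((c | ~a) & b)) = 0000111111110011

((a & ~b) | ((c | ~a) & b))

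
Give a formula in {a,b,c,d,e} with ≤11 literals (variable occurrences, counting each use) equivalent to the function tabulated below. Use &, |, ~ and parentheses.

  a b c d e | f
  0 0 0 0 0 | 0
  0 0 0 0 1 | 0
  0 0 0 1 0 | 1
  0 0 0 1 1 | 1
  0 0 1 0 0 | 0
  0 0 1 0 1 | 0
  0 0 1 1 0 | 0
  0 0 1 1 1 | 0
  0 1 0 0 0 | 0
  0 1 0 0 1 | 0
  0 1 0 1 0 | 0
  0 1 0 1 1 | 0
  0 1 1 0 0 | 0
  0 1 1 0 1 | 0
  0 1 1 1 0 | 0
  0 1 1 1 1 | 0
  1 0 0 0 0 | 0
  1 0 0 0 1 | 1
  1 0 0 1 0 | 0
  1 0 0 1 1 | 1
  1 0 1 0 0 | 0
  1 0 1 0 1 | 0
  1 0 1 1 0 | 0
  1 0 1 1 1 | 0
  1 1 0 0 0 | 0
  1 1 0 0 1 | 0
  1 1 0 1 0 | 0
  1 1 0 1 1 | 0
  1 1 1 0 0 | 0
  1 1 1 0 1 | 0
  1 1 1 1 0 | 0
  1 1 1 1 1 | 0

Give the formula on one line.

  ~c = 11110000111100001111000011110000
  ~a = 11111111111111110000000000000000
  (e | ~a) = 11111111111111110101010101010101
  (~c & (e | ~a)) = 11110000111100000101000001010000
  ((~c & (e | ~a)) | ~a) = 11111111111111110101000001010000
  (((~c & (e | ~a)) | ~a) & ~c) = 11110000111100000101000001010000
  ~b = 11111111000000001111111100000000
  (d | a) = 00110011001100111111111111111111
  (~b & (d | a)) = 00110011000000001111111100000000
  ((((~c & (e | ~a)) | ~a) & ~c) & (~b & (d | a))) = 00110000000000000101000000000000

((((~c & (e | ~a)) | ~a) & ~c) & (~b & (d | a)))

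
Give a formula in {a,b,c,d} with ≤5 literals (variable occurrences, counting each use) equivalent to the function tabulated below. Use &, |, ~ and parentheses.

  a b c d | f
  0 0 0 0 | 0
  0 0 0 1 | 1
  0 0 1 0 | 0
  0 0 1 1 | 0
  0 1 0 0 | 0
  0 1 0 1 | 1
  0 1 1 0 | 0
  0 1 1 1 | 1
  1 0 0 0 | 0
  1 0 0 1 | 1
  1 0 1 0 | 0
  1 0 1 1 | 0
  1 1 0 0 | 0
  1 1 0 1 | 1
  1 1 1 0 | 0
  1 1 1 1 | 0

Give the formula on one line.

(((b & (~b | ~a)) | ~c) & d)

  ~b = 1111000011110000
  ~a = 1111111100000000
  (~b | ~a) = 1111111111110000
  (b & (~b | ~a)) = 0000111100000000
  ~c = 1100110011001100
  ((b & (~b | ~a)) | ~c) = 1100111111001100
  (((b & (~b | ~a)) | ~c) & d) = 0100010101000100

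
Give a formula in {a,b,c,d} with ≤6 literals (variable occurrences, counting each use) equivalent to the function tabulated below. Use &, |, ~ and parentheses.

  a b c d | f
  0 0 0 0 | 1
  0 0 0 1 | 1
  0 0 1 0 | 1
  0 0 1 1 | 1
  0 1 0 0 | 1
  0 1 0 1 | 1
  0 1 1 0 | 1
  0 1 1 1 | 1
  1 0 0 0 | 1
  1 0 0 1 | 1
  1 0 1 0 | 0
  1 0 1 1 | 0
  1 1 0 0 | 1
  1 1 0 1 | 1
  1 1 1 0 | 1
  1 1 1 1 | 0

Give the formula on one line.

  ~c = 1100110011001100
  ~d = 1010101010101010
  (~d & b) = 0000101000001010
  (~c | (~d & b)) = 1100111011001110
  ~a = 1111111100000000
  ((~c | (~d & b)) | ~a) = 1111111111001110

((~c | (~d & b)) | ~a)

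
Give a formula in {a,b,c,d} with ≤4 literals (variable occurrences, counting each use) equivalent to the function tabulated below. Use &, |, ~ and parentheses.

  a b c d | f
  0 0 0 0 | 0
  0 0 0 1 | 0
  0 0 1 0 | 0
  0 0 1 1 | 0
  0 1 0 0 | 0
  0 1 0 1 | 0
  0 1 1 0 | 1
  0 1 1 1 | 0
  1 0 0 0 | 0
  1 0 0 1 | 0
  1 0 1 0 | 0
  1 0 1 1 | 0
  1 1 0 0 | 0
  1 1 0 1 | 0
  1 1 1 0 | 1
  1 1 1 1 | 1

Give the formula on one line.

(((a | ~d) & b) & c)

  ~d = 1010101010101010
  (a | ~d) = 1010101011111111
  ((a | ~d) & b) = 0000101000001111
  (((a | ~d) & b) & c) = 0000001000000011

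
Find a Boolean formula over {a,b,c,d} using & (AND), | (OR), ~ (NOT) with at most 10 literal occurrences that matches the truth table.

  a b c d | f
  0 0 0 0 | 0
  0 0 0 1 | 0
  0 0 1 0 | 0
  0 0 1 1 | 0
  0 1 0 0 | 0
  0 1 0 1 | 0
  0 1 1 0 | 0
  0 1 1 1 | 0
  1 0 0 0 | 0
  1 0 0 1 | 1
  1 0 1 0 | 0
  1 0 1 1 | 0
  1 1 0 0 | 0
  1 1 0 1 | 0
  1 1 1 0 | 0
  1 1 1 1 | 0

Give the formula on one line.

  ~c = 1100110011001100
  (~c | d) = 1101110111011101
  (~c | b) = 1100111111001111
  (d & (~c | b)) = 0100010101000101
  (b | (d & (~c | b))) = 0100111101001111
  ((~c | d) & (b | (d & (~c | b)))) = 0100110101001101
  ~b = 1111000011110000
  (~b & a) = 0000000011110000
  (((~c | d) & (b | (d & (~c | b)))) & (~b & a)) = 0000000001000000

(((~c | d) & (b | (d & (~c | b)))) & (~b & a))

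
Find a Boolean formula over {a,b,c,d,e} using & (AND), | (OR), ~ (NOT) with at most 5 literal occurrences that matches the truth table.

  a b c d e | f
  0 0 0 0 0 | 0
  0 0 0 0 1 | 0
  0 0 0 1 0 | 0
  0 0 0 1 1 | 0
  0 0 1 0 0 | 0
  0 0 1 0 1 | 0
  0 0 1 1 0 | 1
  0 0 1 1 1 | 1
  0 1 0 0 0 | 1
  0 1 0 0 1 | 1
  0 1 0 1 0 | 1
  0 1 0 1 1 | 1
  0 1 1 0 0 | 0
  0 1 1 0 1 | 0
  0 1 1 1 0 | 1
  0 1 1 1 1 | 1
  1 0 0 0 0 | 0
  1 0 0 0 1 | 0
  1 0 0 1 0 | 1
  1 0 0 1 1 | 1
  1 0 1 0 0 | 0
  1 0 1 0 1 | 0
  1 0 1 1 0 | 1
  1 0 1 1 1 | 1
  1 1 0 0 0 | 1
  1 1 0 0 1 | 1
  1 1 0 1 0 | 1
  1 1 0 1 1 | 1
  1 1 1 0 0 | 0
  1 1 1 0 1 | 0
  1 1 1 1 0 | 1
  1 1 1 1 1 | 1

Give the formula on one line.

  (c | a) = 00001111000011111111111111111111
  (d & (c | a)) = 00000011000000110011001100110011
  ~c = 11110000111100001111000011110000
  (~c & b) = 00000000111100000000000011110000
  ((d & (c | a)) | (~c & b)) = 00000011111100110011001111110011

((d & (c | a)) | (~c & b))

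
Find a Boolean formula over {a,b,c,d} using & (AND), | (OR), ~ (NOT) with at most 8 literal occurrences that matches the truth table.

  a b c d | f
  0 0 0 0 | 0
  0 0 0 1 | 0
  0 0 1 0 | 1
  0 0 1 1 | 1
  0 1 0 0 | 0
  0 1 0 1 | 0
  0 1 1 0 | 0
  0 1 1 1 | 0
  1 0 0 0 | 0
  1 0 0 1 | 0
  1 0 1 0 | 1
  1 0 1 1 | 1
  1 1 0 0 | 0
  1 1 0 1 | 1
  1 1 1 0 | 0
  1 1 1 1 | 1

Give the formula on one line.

((~b & c) | ((((~b & ~d) | b) & (~a | d)) & a))

  ~b = 1111000011110000
  (~b & c) = 0011000000110000
  ~d = 1010101010101010
  (~b & ~d) = 1010000010100000
  ((~b & ~d) | b) = 1010111110101111
  ~a = 1111111100000000
  (~a | d) = 1111111101010101
  (((~b & ~d) | b) & (~a | d)) = 1010111100000101
  ((((~b & ~d) | b) & (~a | d)) & a) = 0000000000000101
  ((~b & c) | ((((~b & ~d) | b) & (~a | d)) & a)) = 0011000000110101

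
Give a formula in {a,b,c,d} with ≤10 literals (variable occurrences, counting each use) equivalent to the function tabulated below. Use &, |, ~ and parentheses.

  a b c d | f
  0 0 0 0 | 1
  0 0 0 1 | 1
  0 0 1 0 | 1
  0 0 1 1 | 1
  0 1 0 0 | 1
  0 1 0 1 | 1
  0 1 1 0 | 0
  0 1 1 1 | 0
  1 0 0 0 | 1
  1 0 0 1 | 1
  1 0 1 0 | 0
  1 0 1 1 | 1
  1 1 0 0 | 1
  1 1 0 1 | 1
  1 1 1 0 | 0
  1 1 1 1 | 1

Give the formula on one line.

((c & (((~a | d) & ~b) | (c & (d & a)))) | ~c)

  ~a = 1111111100000000
  (~a | d) = 1111111101010101
  ~b = 1111000011110000
  ((~a | d) & ~b) = 1111000001010000
  (d & a) = 0000000001010101
  (c & (d & a)) = 0000000000010001
  (((~a | d) & ~b) | (c & (d & a))) = 1111000001010001
  (c & (((~a | d) & ~b) | (c & (d & a)))) = 0011000000010001
  ~c = 1100110011001100
  ((c & (((~a | d) & ~b) | (c & (d & a)))) | ~c) = 1111110011011101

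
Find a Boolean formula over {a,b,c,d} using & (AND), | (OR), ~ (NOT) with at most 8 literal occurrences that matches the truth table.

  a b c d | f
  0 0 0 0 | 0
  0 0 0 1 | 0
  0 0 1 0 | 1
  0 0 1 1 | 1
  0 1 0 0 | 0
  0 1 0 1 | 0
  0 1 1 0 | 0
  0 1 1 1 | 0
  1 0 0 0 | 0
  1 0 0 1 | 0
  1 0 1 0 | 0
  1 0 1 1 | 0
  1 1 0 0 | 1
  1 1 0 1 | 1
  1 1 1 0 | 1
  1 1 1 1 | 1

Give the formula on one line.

((~a & (c & ~b)) | (a & b))

  ~a = 1111111100000000
  ~b = 1111000011110000
  (c & ~b) = 0011000000110000
  (~a & (c & ~b)) = 0011000000000000
  (a & b) = 0000000000001111
  ((~a & (c & ~b)) | (a & b)) = 0011000000001111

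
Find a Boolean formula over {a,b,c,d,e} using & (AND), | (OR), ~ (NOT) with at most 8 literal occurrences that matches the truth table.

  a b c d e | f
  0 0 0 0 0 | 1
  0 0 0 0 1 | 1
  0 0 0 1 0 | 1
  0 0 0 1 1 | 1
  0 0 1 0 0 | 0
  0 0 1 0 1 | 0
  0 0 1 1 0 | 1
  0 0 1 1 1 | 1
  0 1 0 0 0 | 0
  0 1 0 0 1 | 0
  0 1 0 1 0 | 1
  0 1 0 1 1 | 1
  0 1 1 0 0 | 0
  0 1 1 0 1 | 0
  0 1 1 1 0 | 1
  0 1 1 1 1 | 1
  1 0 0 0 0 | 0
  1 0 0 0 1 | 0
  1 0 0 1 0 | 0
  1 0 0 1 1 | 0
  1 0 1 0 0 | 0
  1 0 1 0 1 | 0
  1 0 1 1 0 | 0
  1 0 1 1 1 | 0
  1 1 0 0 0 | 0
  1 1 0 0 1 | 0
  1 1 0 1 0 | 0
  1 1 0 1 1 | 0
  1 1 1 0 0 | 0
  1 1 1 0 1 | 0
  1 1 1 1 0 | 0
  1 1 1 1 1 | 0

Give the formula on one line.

  ~a = 11111111111111110000000000000000
  ~b = 11111111000000001111111100000000
  (d | ~b) = 11111111001100111111111100110011
  (~a & (d | ~b)) = 11111111001100110000000000000000
  ~c = 11110000111100001111000011110000
  (d | ~c) = 11110011111100111111001111110011
  ((~a & (d | ~b)) & (d | ~c)) = 11110011001100110000000000000000

((~a & (d | ~b)) & (d | ~c))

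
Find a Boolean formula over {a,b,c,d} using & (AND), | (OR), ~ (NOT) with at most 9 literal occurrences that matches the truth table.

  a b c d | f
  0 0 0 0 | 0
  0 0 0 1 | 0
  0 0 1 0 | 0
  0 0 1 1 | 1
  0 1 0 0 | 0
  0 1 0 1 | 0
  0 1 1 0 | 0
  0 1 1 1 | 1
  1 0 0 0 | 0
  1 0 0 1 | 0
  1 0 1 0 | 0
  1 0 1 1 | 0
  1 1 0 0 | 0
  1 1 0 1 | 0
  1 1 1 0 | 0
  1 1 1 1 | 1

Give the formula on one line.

  ~d = 1010101010101010
  (d & b) = 0000010100000101
  ~a = 1111111100000000
  (~a & c) = 0011001100000000
  ((d & b) | (~a & c)) = 0011011100000101
  (~d | ((d & b) | (~a & c))) = 1011111110101111
  (c & d) = 0001000100010001
  ((~d | ((d & b) | (~a & c))) & (c & d)) = 0001000100000001

((~d | ((d & b) | (~a & c))) & (c & d))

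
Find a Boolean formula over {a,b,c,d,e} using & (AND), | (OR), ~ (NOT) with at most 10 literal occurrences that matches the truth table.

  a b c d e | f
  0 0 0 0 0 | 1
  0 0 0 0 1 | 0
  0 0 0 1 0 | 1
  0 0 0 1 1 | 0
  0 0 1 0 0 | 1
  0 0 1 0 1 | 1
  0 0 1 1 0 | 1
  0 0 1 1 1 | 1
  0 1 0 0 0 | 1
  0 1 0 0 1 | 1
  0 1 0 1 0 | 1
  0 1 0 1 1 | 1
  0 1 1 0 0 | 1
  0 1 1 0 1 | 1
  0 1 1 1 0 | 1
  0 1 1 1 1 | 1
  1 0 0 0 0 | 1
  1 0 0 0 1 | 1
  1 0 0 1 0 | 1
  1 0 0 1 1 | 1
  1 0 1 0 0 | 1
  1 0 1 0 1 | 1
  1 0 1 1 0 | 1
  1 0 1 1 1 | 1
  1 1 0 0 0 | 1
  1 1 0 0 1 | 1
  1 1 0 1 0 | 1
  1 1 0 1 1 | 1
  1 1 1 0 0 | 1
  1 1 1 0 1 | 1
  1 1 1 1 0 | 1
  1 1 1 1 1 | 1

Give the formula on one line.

  ~d = 11001100110011001100110011001100
  (a & ~d) = 00000000000000001100110011001100
  ((a & ~d) | b) = 00000000111111111100110011111111
  ~a = 11111111111111110000000000000000
  (((a & ~d) | b) & ~a) = 00000000111111110000000000000000
  ((((a & ~d) | b) & ~a) | a) = 00000000111111111111111111111111
  (b | c) = 00001111111111110000111111111111
  ~e = 10101010101010101010101010101010
  ((b | c) | ~e) = 10101111111111111010111111111111
  (((((a & ~d) | b) & ~a) | a) | ((b | c) | ~e)) = 10101111111111111111111111111111

(((((a & ~d) | b) & ~a) | a) | ((b | c) | ~e))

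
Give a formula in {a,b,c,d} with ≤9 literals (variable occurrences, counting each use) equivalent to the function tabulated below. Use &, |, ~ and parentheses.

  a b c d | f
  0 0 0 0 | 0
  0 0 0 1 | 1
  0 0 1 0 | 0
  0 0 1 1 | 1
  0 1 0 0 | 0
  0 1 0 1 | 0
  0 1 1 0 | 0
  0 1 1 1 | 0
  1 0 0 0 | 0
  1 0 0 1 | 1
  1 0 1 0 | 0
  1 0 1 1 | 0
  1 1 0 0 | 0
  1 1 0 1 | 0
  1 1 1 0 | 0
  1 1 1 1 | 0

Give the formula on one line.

  (d | b) = 0101111101011111
  ~b = 1111000011110000
  ((d | b) & ~b) = 0101000001010000
  ~a = 1111111100000000
  (~b & ~a) = 1111000000000000
  ~c = 1100110011001100
  ((~b & ~a) | ~c) = 1111110011001100
  (((d | b) & ~b) & ((~b & ~a) | ~c)) = 0101000001000000

(((d | b) & ~b) & ((~b & ~a) | ~c))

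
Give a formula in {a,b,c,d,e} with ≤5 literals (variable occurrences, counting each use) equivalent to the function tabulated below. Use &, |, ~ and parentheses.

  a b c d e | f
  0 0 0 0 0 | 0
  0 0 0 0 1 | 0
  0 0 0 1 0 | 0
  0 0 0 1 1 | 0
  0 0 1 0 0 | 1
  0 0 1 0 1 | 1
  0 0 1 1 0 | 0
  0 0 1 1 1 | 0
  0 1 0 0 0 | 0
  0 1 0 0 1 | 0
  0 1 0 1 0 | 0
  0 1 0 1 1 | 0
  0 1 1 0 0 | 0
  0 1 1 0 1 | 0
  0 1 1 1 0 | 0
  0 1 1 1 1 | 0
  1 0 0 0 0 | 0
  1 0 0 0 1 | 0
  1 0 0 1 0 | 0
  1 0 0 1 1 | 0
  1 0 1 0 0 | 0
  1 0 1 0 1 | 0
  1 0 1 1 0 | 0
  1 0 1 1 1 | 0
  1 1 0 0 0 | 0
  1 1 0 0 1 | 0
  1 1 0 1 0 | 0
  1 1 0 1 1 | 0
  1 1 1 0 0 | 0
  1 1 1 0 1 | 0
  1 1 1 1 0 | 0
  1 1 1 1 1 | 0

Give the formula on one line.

((~b & (c & ~a)) & ~d)

  ~b = 11111111000000001111111100000000
  ~a = 11111111111111110000000000000000
  (c & ~a) = 00001111000011110000000000000000
  (~b & (c & ~a)) = 00001111000000000000000000000000
  ~d = 11001100110011001100110011001100
  ((~b & (c & ~a)) & ~d) = 00001100000000000000000000000000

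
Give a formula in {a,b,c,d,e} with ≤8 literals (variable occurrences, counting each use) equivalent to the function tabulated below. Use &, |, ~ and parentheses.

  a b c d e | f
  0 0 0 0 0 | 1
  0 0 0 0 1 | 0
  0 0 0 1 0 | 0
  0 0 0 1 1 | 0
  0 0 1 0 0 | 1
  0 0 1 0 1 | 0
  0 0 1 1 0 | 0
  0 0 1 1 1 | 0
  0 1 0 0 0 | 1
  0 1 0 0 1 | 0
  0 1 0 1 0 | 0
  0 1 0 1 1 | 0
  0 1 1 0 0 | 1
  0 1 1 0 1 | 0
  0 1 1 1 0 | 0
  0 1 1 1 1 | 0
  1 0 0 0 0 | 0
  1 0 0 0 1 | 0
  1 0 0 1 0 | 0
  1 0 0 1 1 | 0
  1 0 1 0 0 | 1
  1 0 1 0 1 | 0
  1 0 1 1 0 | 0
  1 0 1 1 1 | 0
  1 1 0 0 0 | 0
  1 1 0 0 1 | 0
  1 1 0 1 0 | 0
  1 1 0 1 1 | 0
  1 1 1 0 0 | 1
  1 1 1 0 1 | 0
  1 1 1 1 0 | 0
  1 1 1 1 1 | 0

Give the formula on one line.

  ~e = 10101010101010101010101010101010
  ~a = 11111111111111110000000000000000
  (e | ~a) = 11111111111111110101010101010101
  ~c = 11110000111100001111000011110000
  (~c & a) = 00000000000000001111000011110000
  (~e | (~c & a)) = 10101010101010101111101011111010
  ((~e | (~c & a)) & c) = 00001010000010100000101000001010
  ((e | ~a) | ((~e | (~c & a)) & c)) = 11111111111111110101111101011111
  (~e & ((e | ~a) | ((~e | (~c & a)) & c))) = 10101010101010100000101000001010
  ~d = 11001100110011001100110011001100
  ((~e & ((e | ~a) | ((~e | (~c & a)) & c))) & ~d) = 10001000100010000000100000001000

((~e & ((e | ~a) | ((~e | (~c & a)) & c))) & ~d)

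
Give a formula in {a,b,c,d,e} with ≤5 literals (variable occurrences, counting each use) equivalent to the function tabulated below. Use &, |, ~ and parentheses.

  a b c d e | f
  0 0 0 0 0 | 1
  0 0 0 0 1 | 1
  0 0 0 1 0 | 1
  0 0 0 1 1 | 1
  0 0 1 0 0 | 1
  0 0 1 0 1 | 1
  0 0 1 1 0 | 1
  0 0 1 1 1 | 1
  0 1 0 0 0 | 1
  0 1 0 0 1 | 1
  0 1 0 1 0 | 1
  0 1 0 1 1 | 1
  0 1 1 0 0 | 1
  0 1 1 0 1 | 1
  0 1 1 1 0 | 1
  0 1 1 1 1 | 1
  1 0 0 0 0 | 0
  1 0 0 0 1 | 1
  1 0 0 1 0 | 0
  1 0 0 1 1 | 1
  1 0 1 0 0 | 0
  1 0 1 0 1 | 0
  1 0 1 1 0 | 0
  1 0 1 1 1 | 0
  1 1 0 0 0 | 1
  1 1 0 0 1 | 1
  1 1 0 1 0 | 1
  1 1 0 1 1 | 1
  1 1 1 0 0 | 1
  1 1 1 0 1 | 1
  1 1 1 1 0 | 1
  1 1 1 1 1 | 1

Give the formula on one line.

  ~a = 11111111111111110000000000000000
  (b | ~a) = 11111111111111110000000011111111
  ~c = 11110000111100001111000011110000
  (~c & e) = 01010000010100000101000001010000
  ((b | ~a) | (~c & e)) = 11111111111111110101000011111111

((b | ~a) | (~c & e))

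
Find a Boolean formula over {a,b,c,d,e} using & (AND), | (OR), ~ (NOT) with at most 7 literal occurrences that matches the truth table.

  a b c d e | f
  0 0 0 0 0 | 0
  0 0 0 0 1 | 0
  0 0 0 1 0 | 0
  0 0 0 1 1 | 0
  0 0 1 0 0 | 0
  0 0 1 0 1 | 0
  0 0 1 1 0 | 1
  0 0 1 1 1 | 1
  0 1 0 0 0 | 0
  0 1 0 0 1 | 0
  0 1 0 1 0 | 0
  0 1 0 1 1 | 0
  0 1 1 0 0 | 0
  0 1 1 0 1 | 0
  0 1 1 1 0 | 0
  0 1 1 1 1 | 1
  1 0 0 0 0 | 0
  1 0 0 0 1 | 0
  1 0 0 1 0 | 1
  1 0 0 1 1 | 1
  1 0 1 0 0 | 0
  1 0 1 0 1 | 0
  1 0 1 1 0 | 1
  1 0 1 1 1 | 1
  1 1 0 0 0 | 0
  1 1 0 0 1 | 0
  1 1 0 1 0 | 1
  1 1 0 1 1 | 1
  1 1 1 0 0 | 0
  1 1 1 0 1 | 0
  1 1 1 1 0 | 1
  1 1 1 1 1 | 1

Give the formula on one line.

  ~b = 11111111000000001111111100000000
  (~b | e) = 11111111010101011111111101010101
  (d & c) = 00000011000000110000001100000011
  ((~b | e) & (d & c)) = 00000011000000010000001100000001
  (a & d) = 00000000000000000011001100110011
  (((~b | e) & (d & c)) | (a & d)) = 00000011000000010011001100110011

(((~b | e) & (d & c)) | (a & d))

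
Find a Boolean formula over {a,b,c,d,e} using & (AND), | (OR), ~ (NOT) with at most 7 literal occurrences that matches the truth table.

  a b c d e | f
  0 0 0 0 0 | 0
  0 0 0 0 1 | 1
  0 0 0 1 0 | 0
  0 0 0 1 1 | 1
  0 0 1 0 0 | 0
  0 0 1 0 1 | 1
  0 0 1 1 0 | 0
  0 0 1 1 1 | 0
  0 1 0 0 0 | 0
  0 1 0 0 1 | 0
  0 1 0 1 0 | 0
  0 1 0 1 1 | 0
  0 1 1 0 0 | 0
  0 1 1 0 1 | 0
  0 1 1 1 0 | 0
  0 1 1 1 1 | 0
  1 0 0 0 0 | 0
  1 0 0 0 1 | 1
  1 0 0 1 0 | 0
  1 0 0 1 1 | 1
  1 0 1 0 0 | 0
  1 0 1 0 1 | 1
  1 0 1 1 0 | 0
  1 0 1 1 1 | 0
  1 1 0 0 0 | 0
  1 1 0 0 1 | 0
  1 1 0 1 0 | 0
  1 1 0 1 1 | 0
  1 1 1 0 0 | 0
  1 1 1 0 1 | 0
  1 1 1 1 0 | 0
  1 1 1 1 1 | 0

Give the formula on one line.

  ~b = 11111111000000001111111100000000
  (e & ~b) = 01010101000000000101010100000000
  ~c = 11110000111100001111000011110000
  ~d = 11001100110011001100110011001100
  (~c | ~d) = 11111100111111001111110011111100
  ((e & ~b) & (~c | ~d)) = 01010100000000000101010000000000

((e & ~b) & (~c | ~d))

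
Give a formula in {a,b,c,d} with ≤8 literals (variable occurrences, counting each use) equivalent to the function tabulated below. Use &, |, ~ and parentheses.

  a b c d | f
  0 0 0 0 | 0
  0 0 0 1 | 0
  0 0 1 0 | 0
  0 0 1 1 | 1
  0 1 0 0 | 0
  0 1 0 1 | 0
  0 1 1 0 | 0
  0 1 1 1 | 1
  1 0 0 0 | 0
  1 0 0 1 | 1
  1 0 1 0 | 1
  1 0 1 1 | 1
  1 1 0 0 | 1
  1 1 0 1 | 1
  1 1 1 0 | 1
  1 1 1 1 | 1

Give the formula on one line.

(((a | c) & d) | ((b | c) & a))

  (a | c) = 0011001111111111
  ((a | c) & d) = 0001000101010101
  (b | c) = 0011111100111111
  ((b | c) & a) = 0000000000111111
  (((a | c) & d) | ((b | c) & a)) = 0001000101111111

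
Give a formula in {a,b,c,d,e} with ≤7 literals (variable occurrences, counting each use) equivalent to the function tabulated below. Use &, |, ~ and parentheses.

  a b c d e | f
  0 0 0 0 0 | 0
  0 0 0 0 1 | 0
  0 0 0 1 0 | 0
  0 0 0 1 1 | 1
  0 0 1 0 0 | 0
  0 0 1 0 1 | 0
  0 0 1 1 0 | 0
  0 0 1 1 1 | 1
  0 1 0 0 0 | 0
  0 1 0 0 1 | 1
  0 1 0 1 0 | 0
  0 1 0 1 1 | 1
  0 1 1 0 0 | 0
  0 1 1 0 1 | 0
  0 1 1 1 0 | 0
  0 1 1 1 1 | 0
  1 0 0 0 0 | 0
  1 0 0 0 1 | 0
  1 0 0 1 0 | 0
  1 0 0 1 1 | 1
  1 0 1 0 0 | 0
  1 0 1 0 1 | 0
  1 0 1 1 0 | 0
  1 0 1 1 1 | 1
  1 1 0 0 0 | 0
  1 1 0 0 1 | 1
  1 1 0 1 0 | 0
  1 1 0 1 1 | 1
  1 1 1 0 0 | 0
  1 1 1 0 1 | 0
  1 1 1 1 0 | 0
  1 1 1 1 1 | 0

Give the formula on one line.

  ~b = 11111111000000001111111100000000
  (d & ~b) = 00110011000000000011001100000000
  ~c = 11110000111100001111000011110000
  ((d & ~b) | ~c) = 11110011111100001111001111110000
  (e & ((d & ~b) | ~c)) = 01010001010100000101000101010000
  (b | d) = 00110011111111110011001111111111
  ((e & ((d & ~b) | ~c)) & (b | d)) = 00010001010100000001000101010000

((e & ((d & ~b) | ~c)) & (b | d))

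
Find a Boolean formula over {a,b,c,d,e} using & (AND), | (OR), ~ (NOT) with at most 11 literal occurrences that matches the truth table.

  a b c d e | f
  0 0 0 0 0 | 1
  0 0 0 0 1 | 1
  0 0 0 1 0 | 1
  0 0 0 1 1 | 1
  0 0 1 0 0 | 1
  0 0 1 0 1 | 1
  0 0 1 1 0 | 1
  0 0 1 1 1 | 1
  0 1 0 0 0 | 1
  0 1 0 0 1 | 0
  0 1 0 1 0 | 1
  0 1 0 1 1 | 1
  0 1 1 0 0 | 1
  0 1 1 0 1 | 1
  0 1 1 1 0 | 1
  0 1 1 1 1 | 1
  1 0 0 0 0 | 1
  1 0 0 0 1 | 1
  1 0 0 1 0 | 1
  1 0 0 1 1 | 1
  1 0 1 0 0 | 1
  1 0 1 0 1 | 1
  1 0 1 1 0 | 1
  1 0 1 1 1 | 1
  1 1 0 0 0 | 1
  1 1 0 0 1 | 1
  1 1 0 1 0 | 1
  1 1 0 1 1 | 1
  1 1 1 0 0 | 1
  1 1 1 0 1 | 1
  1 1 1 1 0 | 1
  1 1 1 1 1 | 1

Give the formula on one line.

  ~d = 11001100110011001100110011001100
  ~b = 11111111000000001111111100000000
  (c | ~b) = 11111111000011111111111100001111
  (~d & (c | ~b)) = 11001100000011001100110000001100
  ~e = 10101010101010101010101010101010
  ((~d & (c | ~b)) | ~e) = 11101110101011101110111010101110
  ~a = 11111111111111110000000000000000
  (~a & d) = 00110011001100110000000000000000
  (c | a) = 00001111000011111111111111111111
  (~b | (c | a)) = 11111111000011111111111111111111
  ((~a & d) | (~b | (c | a))) = 11111111001111111111111111111111
  (((~d & (c | ~b)) | ~e) | ((~a & d) | (~b | (c | a)))) = 11111111101111111111111111111111

(((~d & (c | ~b)) | ~e) | ((~a & d) | (~b | (c | a))))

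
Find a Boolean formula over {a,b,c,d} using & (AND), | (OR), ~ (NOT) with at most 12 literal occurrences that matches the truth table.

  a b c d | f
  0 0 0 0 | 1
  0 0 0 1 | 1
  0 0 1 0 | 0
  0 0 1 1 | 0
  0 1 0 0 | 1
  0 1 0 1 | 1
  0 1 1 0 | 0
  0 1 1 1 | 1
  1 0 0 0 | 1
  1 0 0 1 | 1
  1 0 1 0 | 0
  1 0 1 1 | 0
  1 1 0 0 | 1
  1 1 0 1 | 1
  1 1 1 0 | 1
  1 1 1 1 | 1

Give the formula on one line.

((b & (((~b | (d | ~c)) & ~a) | a)) | (~c | (b & a)))

  ~b = 1111000011110000
  ~c = 1100110011001100
  (d | ~c) = 1101110111011101
  (~b | (d | ~c)) = 1111110111111101
  ~a = 1111111100000000
  ((~b | (d | ~c)) & ~a) = 1111110100000000
  (((~b | (d | ~c)) & ~a) | a) = 1111110111111111
  (b & (((~b | (d | ~c)) & ~a) | a)) = 0000110100001111
  (b & a) = 0000000000001111
  (~c | (b & a)) = 1100110011001111
  ((b & (((~b | (d | ~c)) & ~a) | a)) | (~c | (b & a))) = 1100110111001111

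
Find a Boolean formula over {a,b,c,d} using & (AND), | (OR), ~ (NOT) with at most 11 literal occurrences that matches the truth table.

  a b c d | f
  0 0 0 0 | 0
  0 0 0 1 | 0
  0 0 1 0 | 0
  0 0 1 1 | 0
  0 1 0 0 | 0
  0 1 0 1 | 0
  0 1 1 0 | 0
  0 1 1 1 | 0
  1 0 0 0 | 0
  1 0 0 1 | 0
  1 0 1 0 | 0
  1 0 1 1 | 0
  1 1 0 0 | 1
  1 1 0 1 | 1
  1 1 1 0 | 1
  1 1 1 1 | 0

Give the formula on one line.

  (a & b) = 0000000000001111
  ~c = 1100110011001100
  ((a & b) & ~c) = 0000000000001100
  ~d = 1010101010101010
  (~d & b) = 0000101000001010
  (d | ~c) = 1101110111011101
  ((d | ~c) | a) = 1101110111111111
  (((d | ~c) | a) & c) = 0001000100110011
  ((~d & b) & (((d | ~c) | a) & c)) = 0000000000000010
  (((a & b) & ~c) | ((~d & b) & (((d | ~c) | a) & c))) = 0000000000001110

(((a & b) & ~c) | ((~d & b) & (((d | ~c) | a) & c)))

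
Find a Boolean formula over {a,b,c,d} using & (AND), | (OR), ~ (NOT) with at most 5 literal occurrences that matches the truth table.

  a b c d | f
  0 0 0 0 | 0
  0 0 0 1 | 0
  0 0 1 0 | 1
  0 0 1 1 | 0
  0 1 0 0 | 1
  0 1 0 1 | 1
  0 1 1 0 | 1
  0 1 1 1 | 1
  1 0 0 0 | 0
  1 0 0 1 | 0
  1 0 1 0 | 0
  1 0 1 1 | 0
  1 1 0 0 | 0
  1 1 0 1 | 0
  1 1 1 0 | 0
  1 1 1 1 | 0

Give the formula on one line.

(~a & ((~a & (c & ~d)) | b))

  ~a = 1111111100000000
  ~d = 1010101010101010
  (c & ~d) = 0010001000100010
  (~a & (c & ~d)) = 0010001000000000
  ((~a & (c & ~d)) | b) = 0010111100001111
  (~a & ((~a & (c & ~d)) | b)) = 0010111100000000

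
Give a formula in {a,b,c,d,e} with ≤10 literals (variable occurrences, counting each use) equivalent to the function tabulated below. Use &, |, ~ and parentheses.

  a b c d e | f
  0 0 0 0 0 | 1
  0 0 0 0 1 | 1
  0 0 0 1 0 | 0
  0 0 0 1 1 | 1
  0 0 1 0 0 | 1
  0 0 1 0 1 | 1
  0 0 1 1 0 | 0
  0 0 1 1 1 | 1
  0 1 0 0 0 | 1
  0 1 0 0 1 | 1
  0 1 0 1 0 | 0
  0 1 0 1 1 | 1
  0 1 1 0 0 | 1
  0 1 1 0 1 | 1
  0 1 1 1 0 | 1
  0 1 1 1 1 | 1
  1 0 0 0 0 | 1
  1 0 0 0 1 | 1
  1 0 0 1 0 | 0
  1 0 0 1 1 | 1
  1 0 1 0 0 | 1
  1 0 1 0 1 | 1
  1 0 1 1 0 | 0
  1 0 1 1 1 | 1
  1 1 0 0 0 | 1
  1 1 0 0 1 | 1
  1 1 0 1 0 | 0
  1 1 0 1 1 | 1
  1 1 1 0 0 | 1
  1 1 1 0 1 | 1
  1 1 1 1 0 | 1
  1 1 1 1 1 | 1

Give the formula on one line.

  ~d = 11001100110011001100110011001100
  (e | ~d) = 11011101110111011101110111011101
  (c | (e | ~d)) = 11011111110111111101111111011111
  ((c | (e | ~d)) & b) = 00000000110111110000000011011111
  (c & d) = 00000011000000110000001100000011
  (((c | (e | ~d)) & b) & (c & d)) = 00000000000000110000000000000011
  ((((c | (e | ~d)) & b) & (c & d)) | (e | ~d)) = 11011101110111111101110111011111

((((c | (e | ~d)) & b) & (c & d)) | (e | ~d))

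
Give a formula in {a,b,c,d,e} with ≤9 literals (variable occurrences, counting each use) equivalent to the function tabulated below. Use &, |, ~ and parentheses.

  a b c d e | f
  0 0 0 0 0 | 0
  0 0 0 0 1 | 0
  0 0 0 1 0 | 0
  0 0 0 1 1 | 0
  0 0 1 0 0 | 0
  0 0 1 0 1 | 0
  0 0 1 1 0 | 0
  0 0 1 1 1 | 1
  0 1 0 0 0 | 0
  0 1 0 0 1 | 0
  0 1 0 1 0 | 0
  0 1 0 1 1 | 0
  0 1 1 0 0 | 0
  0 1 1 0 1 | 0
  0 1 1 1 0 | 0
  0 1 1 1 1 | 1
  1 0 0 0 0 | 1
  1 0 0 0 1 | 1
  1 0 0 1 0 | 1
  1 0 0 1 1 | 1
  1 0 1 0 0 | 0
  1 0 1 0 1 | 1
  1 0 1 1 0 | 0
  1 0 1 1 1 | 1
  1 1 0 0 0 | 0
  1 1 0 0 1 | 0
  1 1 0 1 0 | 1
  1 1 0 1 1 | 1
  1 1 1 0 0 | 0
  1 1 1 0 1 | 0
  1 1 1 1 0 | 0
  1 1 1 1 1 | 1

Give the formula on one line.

  ~b = 11111111000000001111111100000000
  (~b & a) = 00000000000000001111111100000000
  (d | (~b & a)) = 00110011001100111111111100110011
  (a | c) = 00001111000011111111111111111111
  ((d | (~b & a)) & (a | c)) = 00000011000000111111111100110011
  ~c = 11110000111100001111000011110000
  (e | ~c) = 11110101111101011111010111110101
  (((d | (~b & a)) & (a | c)) & (e | ~c)) = 00000001000000011111010100110001

(((d | (~b & a)) & (a | c)) & (e | ~c))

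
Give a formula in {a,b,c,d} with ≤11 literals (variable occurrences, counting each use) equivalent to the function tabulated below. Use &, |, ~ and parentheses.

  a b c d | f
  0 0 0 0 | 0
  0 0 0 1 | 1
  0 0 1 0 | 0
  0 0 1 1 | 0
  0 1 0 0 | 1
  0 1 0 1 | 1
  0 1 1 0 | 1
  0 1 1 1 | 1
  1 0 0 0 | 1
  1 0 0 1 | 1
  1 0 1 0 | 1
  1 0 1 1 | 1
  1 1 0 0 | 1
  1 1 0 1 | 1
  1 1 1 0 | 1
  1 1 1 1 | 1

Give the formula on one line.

  ~d = 1010101010101010
  ~a = 1111111100000000
  (~a | c) = 1111111100110011
  (~d | (~a | c)) = 1111111110111011
  ((~d | (~a | c)) & d) = 0101010100010001
  ~c = 1100110011001100
  (~c | a) = 1100110011111111
  (((~d | (~a | c)) & d) & (~c | a)) = 0100010000010001
  (a | (((~d | (~a | c)) & d) & (~c | a))) = 0100010011111111
  (b | (a | (((~d | (~a | c)) & d) & (~c | a)))) = 0100111111111111

(b | (a | (((~d | (~a | c)) & d) & (~c | a))))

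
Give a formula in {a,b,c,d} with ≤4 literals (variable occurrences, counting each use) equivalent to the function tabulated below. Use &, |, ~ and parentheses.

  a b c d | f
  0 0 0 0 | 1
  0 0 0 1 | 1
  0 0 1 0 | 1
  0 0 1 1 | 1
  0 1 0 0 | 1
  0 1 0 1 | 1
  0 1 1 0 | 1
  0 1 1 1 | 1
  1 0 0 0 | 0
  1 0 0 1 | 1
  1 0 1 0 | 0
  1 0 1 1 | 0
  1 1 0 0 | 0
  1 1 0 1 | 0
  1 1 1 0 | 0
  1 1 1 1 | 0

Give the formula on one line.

(((~b & ~c) & d) | ~a)

  ~b = 1111000011110000
  ~c = 1100110011001100
  (~b & ~c) = 1100000011000000
  ((~b & ~c) & d) = 0100000001000000
  ~a = 1111111100000000
  (((~b & ~c) & d) | ~a) = 1111111101000000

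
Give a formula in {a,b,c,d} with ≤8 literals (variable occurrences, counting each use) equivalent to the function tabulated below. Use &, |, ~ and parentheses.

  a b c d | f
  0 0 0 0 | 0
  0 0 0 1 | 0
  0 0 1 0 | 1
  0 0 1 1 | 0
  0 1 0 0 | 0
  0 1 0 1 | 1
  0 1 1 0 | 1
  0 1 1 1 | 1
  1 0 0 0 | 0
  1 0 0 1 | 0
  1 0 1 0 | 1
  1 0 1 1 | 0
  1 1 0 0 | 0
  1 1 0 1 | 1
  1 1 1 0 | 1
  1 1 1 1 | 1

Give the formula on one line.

((d | c) & ((~d | b) & (c | (a | b))))

  (d | c) = 0111011101110111
  ~d = 1010101010101010
  (~d | b) = 1010111110101111
  (a | b) = 0000111111111111
  (c | (a | b)) = 0011111111111111
  ((~d | b) & (c | (a | b))) = 0010111110101111
  ((d | c) & ((~d | b) & (c | (a | b)))) = 0010011100100111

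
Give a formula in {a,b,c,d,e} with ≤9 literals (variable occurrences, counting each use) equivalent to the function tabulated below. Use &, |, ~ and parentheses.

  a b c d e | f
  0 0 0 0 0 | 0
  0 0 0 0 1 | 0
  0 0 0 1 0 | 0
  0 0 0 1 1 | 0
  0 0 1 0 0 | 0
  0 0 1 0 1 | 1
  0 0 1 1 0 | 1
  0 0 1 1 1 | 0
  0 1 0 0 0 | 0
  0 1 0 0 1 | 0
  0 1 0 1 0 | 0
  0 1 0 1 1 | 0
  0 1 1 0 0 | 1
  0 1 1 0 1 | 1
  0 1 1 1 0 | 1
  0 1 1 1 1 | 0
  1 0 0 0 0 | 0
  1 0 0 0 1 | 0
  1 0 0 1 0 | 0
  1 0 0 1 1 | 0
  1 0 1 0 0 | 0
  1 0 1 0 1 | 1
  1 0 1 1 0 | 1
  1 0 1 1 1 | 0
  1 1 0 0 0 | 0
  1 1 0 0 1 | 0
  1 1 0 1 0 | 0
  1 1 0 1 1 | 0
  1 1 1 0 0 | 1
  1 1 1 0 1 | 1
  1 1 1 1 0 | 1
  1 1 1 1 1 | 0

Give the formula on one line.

  ~d = 11001100110011001100110011001100
  ~e = 10101010101010101010101010101010
  ~c = 11110000111100001111000011110000
  (~e | ~c) = 11111010111110101111101011111010
  (~d | (~e | ~c)) = 11111110111111101111111011111110
  (b | ~c) = 11110000111111111111000011111111
  (e | (b | ~c)) = 11110101111111111111010111111111
  ((e | (b | ~c)) | d) = 11110111111111111111011111111111
  (c & ((e | (b | ~c)) | d)) = 00000111000011110000011100001111
  ((~d | (~e | ~c)) & (c & ((e | (b | ~c)) | d))) = 00000110000011100000011000001110

((~d | (~e | ~c)) & (c & ((e | (b | ~c)) | d)))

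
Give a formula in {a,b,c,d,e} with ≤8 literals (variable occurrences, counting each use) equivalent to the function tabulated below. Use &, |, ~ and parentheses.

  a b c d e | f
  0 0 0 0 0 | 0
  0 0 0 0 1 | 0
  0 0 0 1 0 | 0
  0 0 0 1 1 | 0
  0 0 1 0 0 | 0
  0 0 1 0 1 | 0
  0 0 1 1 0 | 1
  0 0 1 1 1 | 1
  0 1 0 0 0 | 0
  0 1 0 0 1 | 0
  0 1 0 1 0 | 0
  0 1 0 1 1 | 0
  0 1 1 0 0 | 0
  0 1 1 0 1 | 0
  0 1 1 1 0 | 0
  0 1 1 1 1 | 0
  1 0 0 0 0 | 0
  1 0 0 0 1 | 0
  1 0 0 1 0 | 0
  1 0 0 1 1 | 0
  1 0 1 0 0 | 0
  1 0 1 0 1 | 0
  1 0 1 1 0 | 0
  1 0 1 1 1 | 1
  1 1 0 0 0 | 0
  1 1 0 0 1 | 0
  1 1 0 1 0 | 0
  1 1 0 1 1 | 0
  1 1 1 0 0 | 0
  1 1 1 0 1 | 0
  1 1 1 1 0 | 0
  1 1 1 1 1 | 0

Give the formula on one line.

  ~c = 11110000111100001111000011110000
  (d | b) = 00110011111111110011001111111111
  (~c | (d | b)) = 11110011111111111111001111111111
  ~b = 11111111000000001111111100000000
  (~b & e) = 01010101000000000101010100000000
  ~a = 11111111111111110000000000000000
  ((~b & e) | ~a) = 11111111111111110101010100000000
  (((~b & e) | ~a) & ~b) = 11111111000000000101010100000000
  ((~c | (d | b)) & (((~b & e) | ~a) & ~b)) = 11110011000000000101000100000000
  (c & ((~c | (d | b)) & (((~b & e) | ~a) & ~b))) = 00000011000000000000000100000000

(c & ((~c | (d | b)) & (((~b & e) | ~a) & ~b)))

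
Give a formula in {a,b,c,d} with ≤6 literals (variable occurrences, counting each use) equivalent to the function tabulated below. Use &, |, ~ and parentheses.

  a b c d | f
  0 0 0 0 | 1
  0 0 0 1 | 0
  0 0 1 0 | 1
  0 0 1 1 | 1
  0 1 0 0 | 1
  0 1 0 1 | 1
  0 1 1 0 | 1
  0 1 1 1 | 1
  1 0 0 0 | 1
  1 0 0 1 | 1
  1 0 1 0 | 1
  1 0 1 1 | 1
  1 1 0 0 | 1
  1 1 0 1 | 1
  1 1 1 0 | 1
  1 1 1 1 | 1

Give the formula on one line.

((c | b) | (a | (~d & ~b)))

  (c | b) = 0011111100111111
  ~d = 1010101010101010
  ~b = 1111000011110000
  (~d & ~b) = 1010000010100000
  (a | (~d & ~b)) = 1010000011111111
  ((c | b) | (a | (~d & ~b))) = 1011111111111111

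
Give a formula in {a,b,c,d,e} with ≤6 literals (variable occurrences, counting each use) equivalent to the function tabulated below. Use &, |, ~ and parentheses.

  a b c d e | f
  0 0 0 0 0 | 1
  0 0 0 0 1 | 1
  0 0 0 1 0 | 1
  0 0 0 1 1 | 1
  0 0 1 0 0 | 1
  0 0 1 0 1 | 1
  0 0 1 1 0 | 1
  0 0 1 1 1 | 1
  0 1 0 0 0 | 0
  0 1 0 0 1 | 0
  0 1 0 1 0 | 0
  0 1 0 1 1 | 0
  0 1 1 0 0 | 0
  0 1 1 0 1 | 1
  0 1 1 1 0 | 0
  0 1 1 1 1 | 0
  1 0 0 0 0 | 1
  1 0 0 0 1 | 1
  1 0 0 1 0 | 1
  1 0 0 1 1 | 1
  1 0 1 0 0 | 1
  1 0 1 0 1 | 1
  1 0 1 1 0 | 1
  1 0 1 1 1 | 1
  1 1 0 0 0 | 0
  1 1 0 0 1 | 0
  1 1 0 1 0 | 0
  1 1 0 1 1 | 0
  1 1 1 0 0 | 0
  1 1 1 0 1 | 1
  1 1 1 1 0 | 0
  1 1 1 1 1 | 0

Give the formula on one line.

  ~b = 11111111000000001111111100000000
  ~d = 11001100110011001100110011001100
  (~d & c) = 00001100000011000000110000001100
  (e & (~d & c)) = 00000100000001000000010000000100
  (~b | (e & (~d & c))) = 11111111000001001111111100000100

(~b | (e & (~d & c)))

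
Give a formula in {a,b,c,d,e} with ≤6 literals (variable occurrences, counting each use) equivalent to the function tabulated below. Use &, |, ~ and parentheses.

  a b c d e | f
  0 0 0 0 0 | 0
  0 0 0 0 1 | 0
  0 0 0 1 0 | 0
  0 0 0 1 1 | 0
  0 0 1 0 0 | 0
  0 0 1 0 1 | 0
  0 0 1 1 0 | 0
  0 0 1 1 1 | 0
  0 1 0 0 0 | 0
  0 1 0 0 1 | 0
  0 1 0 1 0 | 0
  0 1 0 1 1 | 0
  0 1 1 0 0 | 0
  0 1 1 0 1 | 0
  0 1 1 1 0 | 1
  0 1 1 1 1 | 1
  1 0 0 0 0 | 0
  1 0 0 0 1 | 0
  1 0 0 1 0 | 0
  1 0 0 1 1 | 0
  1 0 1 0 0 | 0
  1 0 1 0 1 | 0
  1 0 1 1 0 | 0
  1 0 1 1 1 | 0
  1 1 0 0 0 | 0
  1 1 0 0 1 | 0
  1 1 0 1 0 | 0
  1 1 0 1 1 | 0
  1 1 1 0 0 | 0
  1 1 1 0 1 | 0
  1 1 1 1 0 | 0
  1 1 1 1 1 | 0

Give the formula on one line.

(d & ((c & (~a | ~b)) & (~d | b)))

  ~a = 11111111111111110000000000000000
  ~b = 11111111000000001111111100000000
  (~a | ~b) = 11111111111111111111111100000000
  (c & (~a | ~b)) = 00001111000011110000111100000000
  ~d = 11001100110011001100110011001100
  (~d | b) = 11001100111111111100110011111111
  ((c & (~a | ~b)) & (~d | b)) = 00001100000011110000110000000000
  (d & ((c & (~a | ~b)) & (~d | b))) = 00000000000000110000000000000000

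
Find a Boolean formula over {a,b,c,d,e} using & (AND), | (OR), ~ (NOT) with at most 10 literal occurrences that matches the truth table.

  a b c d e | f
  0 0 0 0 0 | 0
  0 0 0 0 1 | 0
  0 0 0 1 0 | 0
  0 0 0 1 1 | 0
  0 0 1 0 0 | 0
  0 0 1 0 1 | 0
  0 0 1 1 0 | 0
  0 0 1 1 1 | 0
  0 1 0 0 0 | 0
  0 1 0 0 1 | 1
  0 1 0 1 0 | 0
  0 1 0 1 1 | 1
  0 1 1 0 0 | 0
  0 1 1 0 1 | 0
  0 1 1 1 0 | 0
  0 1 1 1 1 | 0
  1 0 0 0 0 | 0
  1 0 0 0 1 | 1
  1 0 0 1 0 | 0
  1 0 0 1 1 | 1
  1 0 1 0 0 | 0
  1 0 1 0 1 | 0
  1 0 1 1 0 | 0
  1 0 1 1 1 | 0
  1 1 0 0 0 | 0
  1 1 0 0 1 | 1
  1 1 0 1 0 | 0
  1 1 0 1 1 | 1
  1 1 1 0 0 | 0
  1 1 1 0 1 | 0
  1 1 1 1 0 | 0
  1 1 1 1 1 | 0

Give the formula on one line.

  ~b = 11111111000000001111111100000000
  (e | ~b) = 11111111010101011111111101010101
  ~e = 10101010101010101010101010101010
  ~c = 11110000111100001111000011110000
  (~e | ~c) = 11111010111110101111101011111010
  ((e | ~b) & (~e | ~c)) = 11111010010100001111101001010000
  (a | b) = 00000000111111111111111111111111
  (e & (a | b)) = 00000000010101010101010101010101
  (((e | ~b) & (~e | ~c)) & (e & (a | b))) = 00000000010100000101000001010000

(((e | ~b) & (~e | ~c)) & (e & (a | b)))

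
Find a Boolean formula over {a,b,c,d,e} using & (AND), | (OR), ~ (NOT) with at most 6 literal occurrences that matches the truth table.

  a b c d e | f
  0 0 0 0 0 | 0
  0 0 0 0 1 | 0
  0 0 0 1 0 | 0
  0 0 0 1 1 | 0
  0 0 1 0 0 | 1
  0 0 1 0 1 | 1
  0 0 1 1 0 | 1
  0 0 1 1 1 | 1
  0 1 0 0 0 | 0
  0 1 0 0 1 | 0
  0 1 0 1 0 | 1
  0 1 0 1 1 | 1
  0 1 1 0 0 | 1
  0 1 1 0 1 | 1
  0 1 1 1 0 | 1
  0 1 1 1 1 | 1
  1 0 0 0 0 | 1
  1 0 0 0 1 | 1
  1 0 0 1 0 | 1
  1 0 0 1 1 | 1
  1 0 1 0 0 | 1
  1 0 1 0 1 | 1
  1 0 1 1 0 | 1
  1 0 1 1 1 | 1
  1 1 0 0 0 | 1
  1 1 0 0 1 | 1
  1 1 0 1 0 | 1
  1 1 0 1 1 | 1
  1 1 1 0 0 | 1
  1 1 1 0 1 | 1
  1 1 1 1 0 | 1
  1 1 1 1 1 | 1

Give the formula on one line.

((a | c) | ((~d | b) & d))

  (a | c) = 00001111000011111111111111111111
  ~d = 11001100110011001100110011001100
  (~d | b) = 11001100111111111100110011111111
  ((~d | b) & d) = 00000000001100110000000000110011
  ((a | c) | ((~d | b) & d)) = 00001111001111111111111111111111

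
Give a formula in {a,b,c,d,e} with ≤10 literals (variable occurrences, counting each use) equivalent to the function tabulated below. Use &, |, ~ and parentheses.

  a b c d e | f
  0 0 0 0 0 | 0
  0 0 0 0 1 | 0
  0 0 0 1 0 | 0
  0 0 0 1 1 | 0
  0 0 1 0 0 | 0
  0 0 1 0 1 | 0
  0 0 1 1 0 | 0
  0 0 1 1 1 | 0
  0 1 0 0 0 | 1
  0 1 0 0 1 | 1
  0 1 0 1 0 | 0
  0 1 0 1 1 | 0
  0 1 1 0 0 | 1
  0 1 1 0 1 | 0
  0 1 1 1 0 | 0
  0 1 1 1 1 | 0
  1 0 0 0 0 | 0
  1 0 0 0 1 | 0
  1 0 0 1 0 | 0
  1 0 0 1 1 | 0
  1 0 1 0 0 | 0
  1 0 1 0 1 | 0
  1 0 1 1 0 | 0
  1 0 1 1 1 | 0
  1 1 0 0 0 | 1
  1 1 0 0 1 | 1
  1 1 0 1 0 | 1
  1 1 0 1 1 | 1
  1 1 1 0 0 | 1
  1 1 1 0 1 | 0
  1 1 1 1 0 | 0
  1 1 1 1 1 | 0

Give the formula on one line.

(((~c | ~d) & b) & ((~d | a) & (~c | (~b | ~e))))

  ~c = 11110000111100001111000011110000
  ~d = 11001100110011001100110011001100
  (~c | ~d) = 11111100111111001111110011111100
  ((~c | ~d) & b) = 00000000111111000000000011111100
  (~d | a) = 11001100110011001111111111111111
  ~b = 11111111000000001111111100000000
  ~e = 10101010101010101010101010101010
  (~b | ~e) = 11111111101010101111111110101010
  (~c | (~b | ~e)) = 11111111111110101111111111111010
  ((~d | a) & (~c | (~b | ~e))) = 11001100110010001111111111111010
  (((~c | ~d) & b) & ((~d | a) & (~c | (~b | ~e)))) = 00000000110010000000000011111000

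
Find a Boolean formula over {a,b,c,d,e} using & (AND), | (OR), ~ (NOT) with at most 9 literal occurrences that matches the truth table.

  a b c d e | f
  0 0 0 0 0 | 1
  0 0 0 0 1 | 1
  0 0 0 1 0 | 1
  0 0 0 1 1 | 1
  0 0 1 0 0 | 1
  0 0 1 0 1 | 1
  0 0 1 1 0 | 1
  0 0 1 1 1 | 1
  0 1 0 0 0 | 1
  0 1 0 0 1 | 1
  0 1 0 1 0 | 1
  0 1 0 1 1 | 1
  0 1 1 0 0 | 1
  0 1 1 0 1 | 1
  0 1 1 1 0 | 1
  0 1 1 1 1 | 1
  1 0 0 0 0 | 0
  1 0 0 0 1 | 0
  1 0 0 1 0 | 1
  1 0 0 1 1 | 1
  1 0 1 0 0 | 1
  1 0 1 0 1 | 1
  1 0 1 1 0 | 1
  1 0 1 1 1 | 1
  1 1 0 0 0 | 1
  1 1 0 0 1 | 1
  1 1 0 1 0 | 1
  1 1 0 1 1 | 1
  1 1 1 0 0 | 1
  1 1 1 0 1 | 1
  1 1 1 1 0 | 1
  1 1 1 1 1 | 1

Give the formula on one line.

(b | (~b & ((c | (~a | b)) | (c | d))))

  ~b = 11111111000000001111111100000000
  ~a = 11111111111111110000000000000000
  (~a | b) = 11111111111111110000000011111111
  (c | (~a | b)) = 11111111111111110000111111111111
  (c | d) = 00111111001111110011111100111111
  ((c | (~a | b)) | (c | d)) = 11111111111111110011111111111111
  (~b & ((c | (~a | b)) | (c | d))) = 11111111000000000011111100000000
  (b | (~b & ((c | (~a | b)) | (c | d)))) = 11111111111111110011111111111111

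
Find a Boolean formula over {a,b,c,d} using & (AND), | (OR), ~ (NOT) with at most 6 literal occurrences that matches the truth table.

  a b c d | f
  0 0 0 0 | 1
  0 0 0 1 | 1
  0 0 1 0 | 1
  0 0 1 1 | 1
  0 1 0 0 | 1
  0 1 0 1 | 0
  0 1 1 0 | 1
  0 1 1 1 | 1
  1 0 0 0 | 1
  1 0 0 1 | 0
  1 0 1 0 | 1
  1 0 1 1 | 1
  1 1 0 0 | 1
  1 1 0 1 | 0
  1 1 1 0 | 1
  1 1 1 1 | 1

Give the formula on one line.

  ~b = 1111000011110000
  ~a = 1111111100000000
  (~a & d) = 0101010100000000
  (~b & (~a & d)) = 0101000000000000
  ((~b & (~a & d)) | c) = 0111001100110011
  ~d = 1010101010101010
  (((~b & (~a & d)) | c) | ~d) = 1111101110111011

(((~b & (~a & d)) | c) | ~d)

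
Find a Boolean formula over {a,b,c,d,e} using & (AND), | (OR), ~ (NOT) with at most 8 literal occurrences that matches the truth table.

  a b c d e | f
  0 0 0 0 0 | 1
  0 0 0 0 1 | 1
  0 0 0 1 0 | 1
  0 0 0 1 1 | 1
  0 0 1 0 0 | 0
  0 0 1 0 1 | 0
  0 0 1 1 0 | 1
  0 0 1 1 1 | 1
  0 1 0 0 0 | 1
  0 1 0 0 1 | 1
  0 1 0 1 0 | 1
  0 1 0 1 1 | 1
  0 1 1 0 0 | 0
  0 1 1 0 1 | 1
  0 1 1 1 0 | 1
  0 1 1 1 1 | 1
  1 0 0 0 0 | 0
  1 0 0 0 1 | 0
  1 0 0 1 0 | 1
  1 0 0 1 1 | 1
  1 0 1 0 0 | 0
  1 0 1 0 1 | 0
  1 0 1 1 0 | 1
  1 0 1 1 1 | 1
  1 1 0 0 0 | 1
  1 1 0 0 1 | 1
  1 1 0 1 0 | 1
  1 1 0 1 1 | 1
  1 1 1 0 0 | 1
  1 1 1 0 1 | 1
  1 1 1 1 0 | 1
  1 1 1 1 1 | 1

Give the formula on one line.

((((~a | b) & ((~c | e) | a)) & (b | ~c)) | d)

  ~a = 11111111111111110000000000000000
  (~a | b) = 11111111111111110000000011111111
  ~c = 11110000111100001111000011110000
  (~c | e) = 11110101111101011111010111110101
  ((~c | e) | a) = 11110101111101011111111111111111
  ((~a | b) & ((~c | e) | a)) = 11110101111101010000000011111111
  (b | ~c) = 11110000111111111111000011111111
  (((~a | b) & ((~c | e) | a)) & (b | ~c)) = 11110000111101010000000011111111
  ((((~a | b) & ((~c | e) | a)) & (b | ~c)) | d) = 11110011111101110011001111111111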